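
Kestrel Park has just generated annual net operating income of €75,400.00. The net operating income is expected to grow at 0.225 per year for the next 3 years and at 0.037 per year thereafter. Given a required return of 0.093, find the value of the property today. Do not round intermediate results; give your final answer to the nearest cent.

D_1 = 92365.00000
D_2 = 113147.12500
D_3 = 138605.22812
Terminal value at year 3: TV = D_3×(1+g_2)/(r−g_2) = 143733.62157/0.056 = 2566671.81367
P_0 = D_1/(1+r)^1 + D_2/(1+r)^2 + D_3/(1+r)^3 + TV/(1+r)^3
    = 84505.94694 + 94711.60567 + 106149.78677 + 1965666.58722 = 2251033.92660

€2251033.93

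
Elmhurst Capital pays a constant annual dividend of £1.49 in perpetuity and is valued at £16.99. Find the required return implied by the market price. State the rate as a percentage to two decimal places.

8.77%

P = C/r ⇒ r = C/P = £1.49/£16.99 = 0.087699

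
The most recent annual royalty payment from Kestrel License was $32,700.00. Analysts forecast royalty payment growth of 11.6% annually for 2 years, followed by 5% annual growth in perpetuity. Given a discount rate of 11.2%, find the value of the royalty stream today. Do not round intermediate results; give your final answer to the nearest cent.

D_1 = 36493.20000
D_2 = 40726.41120
Terminal value at year 2: TV = D_2×(1+g_2)/(r−g_2) = 42762.73176/0.062 = 689721.48000
P_0 = D_1/(1+r)^1 + D_2/(1+r)^2 + TV/(1+r)^2
    = 32817.62590 + 32935.67491 + 557781.59127 = 623534.89209

$623534.89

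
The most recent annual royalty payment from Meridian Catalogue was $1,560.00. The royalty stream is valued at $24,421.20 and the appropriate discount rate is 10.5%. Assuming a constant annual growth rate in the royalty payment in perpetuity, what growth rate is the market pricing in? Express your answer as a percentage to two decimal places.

P = D₀(1+g)/(r−g) ⇒ P(r−g) = D₀(1+g) ⇒ g(P+D₀) = P·r − D₀
g = (P·r − D₀)/(P + D₀) = ($24,421.20×0.105 − $1,560.00) / ($24,421.20 + $1,560.00) = 0.038652

3.87%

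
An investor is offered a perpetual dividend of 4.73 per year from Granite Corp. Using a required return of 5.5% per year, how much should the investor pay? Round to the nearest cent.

86.00

Level perpetuity: PV = C / r = 4.73 / 0.055 = 86.00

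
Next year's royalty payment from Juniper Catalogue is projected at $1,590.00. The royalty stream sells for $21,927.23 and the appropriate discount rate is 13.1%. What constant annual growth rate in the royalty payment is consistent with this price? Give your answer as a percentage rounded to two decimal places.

5.85%

P = D₁/(r−g) ⇒ g = r − D₁/P = 0.131 − $1,590.00/$21,927.23 = 0.058487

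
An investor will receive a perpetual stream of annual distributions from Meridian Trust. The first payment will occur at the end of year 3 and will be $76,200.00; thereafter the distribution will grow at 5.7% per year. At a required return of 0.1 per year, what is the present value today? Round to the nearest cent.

Value at end of year 2: C₁ / (r − g) = $76,200.00 / (0.1 − 0.057) = $1,772,093.0233
Discount to today: PV = $1,772,093.0233 / (1 + 0.1)^2 = $1,772,093.0233 / 1.210000 = $1,464,539.69

$1464539.69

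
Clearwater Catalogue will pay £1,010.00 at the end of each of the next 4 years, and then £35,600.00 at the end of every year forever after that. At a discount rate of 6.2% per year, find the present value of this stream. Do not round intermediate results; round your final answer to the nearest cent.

PV of 4-year annuity: £1,010.00 × [1 − (1+0.062)^−4] / 0.062 = 3483.78827
Perpetuity value at year 4: £35,600.00 / 0.062 = 574193.54839
PV of perpetuity: 574193.54839 / (1+0.062)^4 = 451398.63503
Total PV = 3483.78827 + 451398.63503 = 454882.42330

£454882.42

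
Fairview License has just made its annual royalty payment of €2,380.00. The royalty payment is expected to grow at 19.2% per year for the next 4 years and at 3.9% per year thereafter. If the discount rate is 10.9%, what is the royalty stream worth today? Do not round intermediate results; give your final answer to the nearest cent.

D_1 = 2836.96000
D_2 = 3381.65632
D_3 = 4030.93433
D_4 = 4804.87373
Terminal value at year 4: TV = D_4×(1+g_2)/(r−g_2) = 4992.26380/0.07 = 71318.05430
P_0 = D_1/(1+r)^1 + D_2/(1+r)^2 + D_3/(1+r)^3 + D_4/(1+r)^4 + TV/(1+r)^4
    = 2558.12444 + 2749.58010 + 2955.36472 + 3176.55072 + 47149.08854 = 58588.70852

€58588.71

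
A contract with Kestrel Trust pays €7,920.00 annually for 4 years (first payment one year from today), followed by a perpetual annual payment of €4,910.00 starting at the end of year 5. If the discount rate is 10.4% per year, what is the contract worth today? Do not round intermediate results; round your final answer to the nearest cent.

PV of 4-year annuity: €7,920.00 × [1 − (1+0.104)^−4] / 0.104 = 24889.48511
Perpetuity value at year 4: €4,910.00 / 0.104 = 47211.53846
PV of perpetuity: 47211.53846 / (1+0.104)^4 = 31781.31474
Total PV = 24889.48511 + 31781.31474 = 56670.79985

€56670.80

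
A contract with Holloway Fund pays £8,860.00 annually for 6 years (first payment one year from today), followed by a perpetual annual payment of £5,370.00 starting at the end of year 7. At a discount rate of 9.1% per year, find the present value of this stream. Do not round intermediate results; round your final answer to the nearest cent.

£74620.28

PV of 6-year annuity: £8,860.00 × [1 − (1+0.091)^−6] / 0.091 = 39627.01841
Perpetuity value at year 6: £5,370.00 / 0.091 = 59010.98901
PV of perpetuity: 59010.98901 / (1+0.091)^6 = 34993.25889
Total PV = 39627.01841 + 34993.25889 = 74620.27730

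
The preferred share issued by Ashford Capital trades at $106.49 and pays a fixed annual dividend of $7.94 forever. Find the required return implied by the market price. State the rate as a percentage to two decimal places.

P = C/r ⇒ r = C/P = $7.94/$106.49 = 0.074561

7.46%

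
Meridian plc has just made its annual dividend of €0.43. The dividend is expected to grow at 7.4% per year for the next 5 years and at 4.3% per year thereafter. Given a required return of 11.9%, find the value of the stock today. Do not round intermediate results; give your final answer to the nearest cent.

D_1 = 0.46182
D_2 = 0.49599
D_3 = 0.53270
D_4 = 0.57212
D_5 = 0.61445
Terminal value at year 5: TV = D_5×(1+g_2)/(r−g_2) = 0.64088/0.076 = 8.43258
P_0 = D_1/(1+r)^1 + D_2/(1+r)^2 + D_3/(1+r)^3 + D_4/(1+r)^4 + D_5/(1+r)^5 + TV/(1+r)^5
    = 0.41271 + 0.39611 + 0.38018 + 0.36489 + 0.35022 + 4.80629 = 6.71040

€6.71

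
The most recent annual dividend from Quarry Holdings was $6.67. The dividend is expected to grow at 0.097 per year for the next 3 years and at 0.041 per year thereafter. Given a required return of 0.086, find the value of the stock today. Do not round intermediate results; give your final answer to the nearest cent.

D_1 = 7.31699
D_2 = 8.02674
D_3 = 8.80533
Terminal value at year 3: TV = D_3×(1+g_2)/(r−g_2) = 9.16635/0.045 = 203.69667
P_0 = D_1/(1+r)^1 + D_2/(1+r)^2 + D_3/(1+r)^3 + TV/(1+r)^3
    = 6.73756 + 6.80580 + 6.87474 + 159.03564 = 179.45374

$179.45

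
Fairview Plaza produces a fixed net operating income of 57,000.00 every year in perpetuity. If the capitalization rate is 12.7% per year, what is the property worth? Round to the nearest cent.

Level perpetuity: PV = C / r = 57,000.00 / 0.127 = 448,818.90

448818.90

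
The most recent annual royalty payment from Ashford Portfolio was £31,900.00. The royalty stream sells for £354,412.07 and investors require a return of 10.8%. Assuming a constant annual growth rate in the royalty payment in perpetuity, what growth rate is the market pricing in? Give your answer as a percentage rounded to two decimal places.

1.65%

P = D₀(1+g)/(r−g) ⇒ P(r−g) = D₀(1+g) ⇒ g(P+D₀) = P·r − D₀
g = (P·r − D₀)/(P + D₀) = (£354,412.07×0.108 − £31,900.00) / (£354,412.07 + £31,900.00) = 0.016506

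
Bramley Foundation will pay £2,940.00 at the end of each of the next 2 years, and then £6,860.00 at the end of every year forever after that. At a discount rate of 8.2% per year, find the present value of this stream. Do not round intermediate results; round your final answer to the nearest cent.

£76687.26

PV of 2-year annuity: £2,940.00 × [1 − (1+0.082)^−2] / 0.082 = 5228.45692
Perpetuity value at year 2: £6,860.00 / 0.082 = 83658.53659
PV of perpetuity: 83658.53659 / (1+0.082)^2 = 71458.80377
Total PV = 5228.45692 + 71458.80377 = 76687.26069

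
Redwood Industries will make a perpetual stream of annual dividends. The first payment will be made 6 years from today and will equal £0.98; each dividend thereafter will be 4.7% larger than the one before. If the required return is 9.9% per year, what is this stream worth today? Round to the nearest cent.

£11.76

Value at end of year 5: C₁ / (r − g) = £0.98 / (0.099 − 0.047) = £18.8462
Discount to today: PV = £18.8462 / (1 + 0.099)^5 = £18.8462 / 1.603203 = £11.76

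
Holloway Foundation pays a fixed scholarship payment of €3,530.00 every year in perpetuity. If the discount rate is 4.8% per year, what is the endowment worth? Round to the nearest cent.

Level perpetuity: PV = C / r = €3,530.00 / 0.048 = €73,541.67

€73541.67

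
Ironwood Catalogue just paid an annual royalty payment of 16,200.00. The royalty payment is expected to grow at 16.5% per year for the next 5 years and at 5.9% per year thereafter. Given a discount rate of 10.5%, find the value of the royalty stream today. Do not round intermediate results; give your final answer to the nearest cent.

581005.10

D_1 = 18873.00000
D_2 = 21987.04500
D_3 = 25614.90743
D_4 = 29841.36715
D_5 = 34765.19273
Terminal value at year 5: TV = D_5×(1+g_2)/(r−g_2) = 36816.33910/0.046 = 800355.19785
P_0 = D_1/(1+r)^1 + D_2/(1+r)^2 + D_3/(1+r)^3 + D_4/(1+r)^4 + D_5/(1+r)^5 + TV/(1+r)^5
    = 17079.63801 + 18007.03917 + 18984.79695 + 20015.64565 + 21102.46804 + 485815.51428 = 581005.10211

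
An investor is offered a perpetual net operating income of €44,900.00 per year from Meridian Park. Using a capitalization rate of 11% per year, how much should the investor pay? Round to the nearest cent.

Level perpetuity: PV = C / r = €44,900.00 / 0.11 = €408,181.82

€408181.82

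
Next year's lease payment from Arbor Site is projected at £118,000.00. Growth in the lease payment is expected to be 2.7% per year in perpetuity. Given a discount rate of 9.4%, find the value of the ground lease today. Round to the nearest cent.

£1761194.03

Growing perpetuity: P = D₁ / (r − g) = £118,000.0000 / (0.094 − 0.027) = £1,761,194.03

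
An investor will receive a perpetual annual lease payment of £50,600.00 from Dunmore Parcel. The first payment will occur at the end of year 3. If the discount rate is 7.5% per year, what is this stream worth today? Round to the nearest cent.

£583811.07

Value at end of year 2: C / r = £50,600.00 / 0.075 = £674,666.6667
Discount to today: PV = £674,666.6667 / (1 + 0.075)^2 = £674,666.6667 / 1.155625 = £583,811.07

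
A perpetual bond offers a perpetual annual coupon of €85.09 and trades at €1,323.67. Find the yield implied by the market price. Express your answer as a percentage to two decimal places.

P = C/r ⇒ r = C/P = €85.09/€1,323.67 = 0.064283

6.43%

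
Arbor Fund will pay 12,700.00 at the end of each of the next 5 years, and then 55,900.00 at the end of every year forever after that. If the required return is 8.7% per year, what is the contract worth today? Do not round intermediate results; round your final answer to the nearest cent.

473179.63

PV of 5-year annuity: 12,700.00 × [1 − (1+0.087)^−5] / 0.087 = 49785.50025
Perpetuity value at year 5: 55,900.00 / 0.087 = 642528.73563
PV of perpetuity: 642528.73563 / (1+0.087)^5 = 423394.13218
Total PV = 49785.50025 + 423394.13218 = 473179.63243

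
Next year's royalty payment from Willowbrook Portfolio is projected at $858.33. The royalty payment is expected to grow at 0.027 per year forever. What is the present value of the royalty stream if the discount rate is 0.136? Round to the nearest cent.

Growing perpetuity: P = D₁ / (r − g) = $858.3300 / (0.136 − 0.027) = $7,874.59

$7874.59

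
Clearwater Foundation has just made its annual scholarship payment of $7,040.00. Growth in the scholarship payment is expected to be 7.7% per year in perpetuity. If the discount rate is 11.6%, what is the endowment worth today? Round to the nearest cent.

$194412.31

D₁ = D₀ × (1 + g) = $7,040.00 × 1.077 = $7,582.0800
Growing perpetuity: P = D₁ / (r − g) = $7,582.0800 / (0.116 − 0.077) = $194,412.31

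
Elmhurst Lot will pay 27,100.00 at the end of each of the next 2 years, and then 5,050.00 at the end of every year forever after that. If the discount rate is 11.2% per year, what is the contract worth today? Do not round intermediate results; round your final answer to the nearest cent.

PV of 2-year annuity: 27,100.00 × [1 − (1+0.112)^−2] / 0.112 = 46286.42410
Perpetuity value at year 2: 5,050.00 / 0.112 = 45089.28571
PV of perpetuity: 45089.28571 / (1+0.112)^2 = 36463.95576
Total PV = 46286.42410 + 36463.95576 = 82750.37986

82750.38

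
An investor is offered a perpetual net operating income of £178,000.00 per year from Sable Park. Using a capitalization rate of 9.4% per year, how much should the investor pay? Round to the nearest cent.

Level perpetuity: PV = C / r = £178,000.00 / 0.094 = £1,893,617.02

£1893617.02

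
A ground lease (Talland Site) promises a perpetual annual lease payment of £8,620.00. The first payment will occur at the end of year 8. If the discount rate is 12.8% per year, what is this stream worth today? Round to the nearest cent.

£28982.35

Value at end of year 7: C / r = £8,620.00 / 0.128 = £67,343.7500
Discount to today: PV = £67,343.7500 / (1 + 0.128)^7 = £67,343.7500 / 2.323612 = £28,982.35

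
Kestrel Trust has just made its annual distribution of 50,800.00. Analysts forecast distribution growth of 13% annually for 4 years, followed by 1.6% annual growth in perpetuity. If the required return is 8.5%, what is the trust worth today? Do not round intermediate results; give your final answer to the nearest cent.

1105202.73

D_1 = 57404.00000
D_2 = 64866.52000
D_3 = 73299.16760
D_4 = 82828.05939
Terminal value at year 4: TV = D_4×(1+g_2)/(r−g_2) = 84153.30834/0.069 = 1219613.16432
P_0 = D_1/(1+r)^1 + D_2/(1+r)^2 + D_3/(1+r)^3 + D_4/(1+r)^4 + TV/(1+r)^4
    = 52906.91244 + 55101.20835 + 57386.51192 + 59766.59767 + 880041.49613 = 1105202.72651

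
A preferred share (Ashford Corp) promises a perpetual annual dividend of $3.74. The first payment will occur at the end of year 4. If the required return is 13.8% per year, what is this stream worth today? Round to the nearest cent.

$18.39

Value at end of year 3: C / r = $3.74 / 0.138 = $27.1014
Discount to today: PV = $27.1014 / (1 + 0.138)^3 = $27.1014 / 1.473760 = $18.39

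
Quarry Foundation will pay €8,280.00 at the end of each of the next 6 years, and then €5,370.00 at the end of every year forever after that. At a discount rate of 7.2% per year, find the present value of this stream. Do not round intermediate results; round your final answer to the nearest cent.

PV of 6-year annuity: €8,280.00 × [1 − (1+0.072)^−6] / 0.072 = 39224.44460
Perpetuity value at year 6: €5,370.00 / 0.072 = 74583.33333
PV of perpetuity: 74583.33333 / (1+0.072)^6 = 49144.29136
Total PV = 39224.44460 + 49144.29136 = 88368.73597

€88368.74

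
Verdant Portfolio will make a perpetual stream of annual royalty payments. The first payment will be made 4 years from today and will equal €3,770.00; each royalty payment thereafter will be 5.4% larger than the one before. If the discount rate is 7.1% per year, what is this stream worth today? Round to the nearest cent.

€180519.46

Value at end of year 3: C₁ / (r − g) = €3,770.00 / (0.071 − 0.054) = €221,764.7059
Discount to today: PV = €221,764.7059 / (1 + 0.071)^3 = €221,764.7059 / 1.228481 = €180,519.46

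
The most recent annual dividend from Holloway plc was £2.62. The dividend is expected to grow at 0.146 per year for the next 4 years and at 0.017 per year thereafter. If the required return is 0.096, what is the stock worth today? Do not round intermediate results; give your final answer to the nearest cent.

D_1 = 3.00252
D_2 = 3.44089
D_3 = 3.94326
D_4 = 4.51897
Terminal value at year 4: TV = D_4×(1+g_2)/(r−g_2) = 4.59580/0.079 = 58.17463
P_0 = D_1/(1+r)^1 + D_2/(1+r)^2 + D_3/(1+r)^3 + D_4/(1+r)^4 + TV/(1+r)^4
    = 2.73953 + 2.86450 + 2.99518 + 3.13183 + 40.31730 = 52.04834

£52.05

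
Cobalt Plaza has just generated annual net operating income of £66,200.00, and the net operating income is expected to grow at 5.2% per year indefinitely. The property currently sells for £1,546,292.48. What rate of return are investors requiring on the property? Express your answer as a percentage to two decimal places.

9.70%

D₁ = £66,200.00 × 1.052 = £69,642.4000
P = D₁/(r − g) ⇒ r = D₁/P + g = £69,642.4000/£1,546,292.48 + 0.052 = 0.045038 + 0.052 = 0.097038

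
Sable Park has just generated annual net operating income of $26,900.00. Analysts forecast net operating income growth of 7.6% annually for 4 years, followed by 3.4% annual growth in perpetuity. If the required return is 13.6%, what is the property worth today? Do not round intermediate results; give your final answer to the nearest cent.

D_1 = 28944.40000
D_2 = 31144.17440
D_3 = 33511.13165
D_4 = 36057.97766
Terminal value at year 4: TV = D_4×(1+g_2)/(r−g_2) = 37283.94890/0.102 = 365528.91079
P_0 = D_1/(1+r)^1 + D_2/(1+r)^2 + D_3/(1+r)^3 + D_4/(1+r)^4 + TV/(1+r)^4
    = 25479.22535 + 24133.49162 + 22858.83537 + 21651.50252 + 219486.80003 = 313609.85489

$313609.85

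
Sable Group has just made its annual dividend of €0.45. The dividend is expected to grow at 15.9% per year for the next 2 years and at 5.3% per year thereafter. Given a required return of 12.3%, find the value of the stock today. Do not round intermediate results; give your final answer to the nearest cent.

€8.15

D_1 = 0.52155
D_2 = 0.60448
Terminal value at year 2: TV = D_2×(1+g_2)/(r−g_2) = 0.63651/0.07 = 9.09305
P_0 = D_1/(1+r)^1 + D_2/(1+r)^2 + TV/(1+r)^2
    = 0.46443 + 0.47931 + 7.21025 = 8.15399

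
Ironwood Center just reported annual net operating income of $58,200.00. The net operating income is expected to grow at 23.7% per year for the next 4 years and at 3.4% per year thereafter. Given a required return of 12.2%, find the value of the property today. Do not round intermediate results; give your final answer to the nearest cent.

$1309227.84

D_1 = 71993.40000
D_2 = 89055.83580
D_3 = 110162.06888
D_4 = 136270.47921
Terminal value at year 4: TV = D_4×(1+g_2)/(r−g_2) = 140903.67550/0.088 = 1601178.13072
P_0 = D_1/(1+r)^1 + D_2/(1+r)^2 + D_3/(1+r)^3 + D_4/(1+r)^4 + TV/(1+r)^4
    = 64165.24064 + 70741.89187 + 77992.62053 + 85986.51658 + 1010341.56978 = 1309227.83940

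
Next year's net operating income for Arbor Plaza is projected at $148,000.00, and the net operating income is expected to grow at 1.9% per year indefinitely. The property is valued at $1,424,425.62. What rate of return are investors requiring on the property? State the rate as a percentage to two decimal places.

P = D₁/(r − g) ⇒ r = D₁/P + g = $148,000.0000/$1,424,425.62 + 0.019 = 0.103902 + 0.019 = 0.122902

12.29%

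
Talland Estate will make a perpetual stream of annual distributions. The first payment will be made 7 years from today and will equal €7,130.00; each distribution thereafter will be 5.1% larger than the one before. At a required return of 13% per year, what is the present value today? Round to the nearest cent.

Value at end of year 6: C₁ / (r − g) = €7,130.00 / (0.13 − 0.051) = €90,253.1646
Discount to today: PV = €90,253.1646 / (1 + 0.13)^6 = €90,253.1646 / 2.081952 = €43,350.27

€43350.27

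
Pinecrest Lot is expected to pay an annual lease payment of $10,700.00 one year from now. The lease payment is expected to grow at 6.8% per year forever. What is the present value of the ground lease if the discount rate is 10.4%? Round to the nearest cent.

Growing perpetuity: P = D₁ / (r − g) = $10,700.0000 / (0.104 − 0.068) = $297,222.22

$297222.22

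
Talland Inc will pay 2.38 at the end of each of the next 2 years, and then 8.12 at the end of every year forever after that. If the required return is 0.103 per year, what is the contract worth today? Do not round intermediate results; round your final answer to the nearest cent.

PV of 2-year annuity: 2.38 × [1 − (1+0.103)^−2] / 0.103 = 4.11401
Perpetuity value at year 2: 8.12 / 0.103 = 78.83495
PV of perpetuity: 78.83495 / (1+0.103)^2 = 64.79892
Total PV = 4.11401 + 64.79892 = 68.91293

68.91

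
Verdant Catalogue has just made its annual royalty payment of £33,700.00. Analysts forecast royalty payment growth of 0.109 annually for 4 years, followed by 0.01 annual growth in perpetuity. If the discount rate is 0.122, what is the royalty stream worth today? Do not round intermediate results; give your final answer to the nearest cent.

£421000.46

D_1 = 37373.30000
D_2 = 41446.98970
D_3 = 45964.71158
D_4 = 50974.86514
Terminal value at year 4: TV = D_4×(1+g_2)/(r−g_2) = 51484.61379/0.112 = 459684.05170
P_0 = D_1/(1+r)^1 + D_2/(1+r)^2 + D_3/(1+r)^3 + D_4/(1+r)^4 + TV/(1+r)^4
    = 33309.53654 + 32923.59717 + 32542.12947 + 32165.08162 + 290060.11105 = 421000.45585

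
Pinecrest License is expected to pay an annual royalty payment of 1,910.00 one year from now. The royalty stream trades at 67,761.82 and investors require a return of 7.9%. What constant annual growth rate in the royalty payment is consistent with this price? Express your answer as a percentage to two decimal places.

5.08%

P = D₁/(r−g) ⇒ g = r − D₁/P = 0.079 − 1,910.00/67,761.82 = 0.050813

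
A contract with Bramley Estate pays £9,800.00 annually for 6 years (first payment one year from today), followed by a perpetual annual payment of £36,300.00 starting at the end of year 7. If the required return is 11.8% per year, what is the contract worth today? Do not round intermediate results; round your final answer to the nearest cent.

PV of 6-year annuity: £9,800.00 × [1 − (1+0.118)^−6] / 0.118 = 40521.05660
Perpetuity value at year 6: £36,300.00 / 0.118 = 307627.11864
PV of perpetuity: 307627.11864 / (1+0.118)^6 = 157533.81717
Total PV = 40521.05660 + 157533.81717 = 198054.87376

£198054.87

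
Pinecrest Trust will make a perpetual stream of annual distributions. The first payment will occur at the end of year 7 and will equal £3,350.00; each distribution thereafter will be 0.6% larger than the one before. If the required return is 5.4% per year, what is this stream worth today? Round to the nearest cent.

Value at end of year 6: C₁ / (r − g) = £3,350.00 / (0.054 − 0.006) = £69,791.6667
Discount to today: PV = £69,791.6667 / (1 + 0.054)^6 = £69,791.6667 / 1.371020 = £50,904.94

£50904.94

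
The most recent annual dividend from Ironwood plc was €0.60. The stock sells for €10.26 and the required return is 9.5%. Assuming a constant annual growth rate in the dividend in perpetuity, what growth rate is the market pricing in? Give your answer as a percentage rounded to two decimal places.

P = D₀(1+g)/(r−g) ⇒ P(r−g) = D₀(1+g) ⇒ g(P+D₀) = P·r − D₀
g = (P·r − D₀)/(P + D₀) = (€10.26×0.095 − €0.60) / (€10.26 + €0.60) = 0.034503

3.45%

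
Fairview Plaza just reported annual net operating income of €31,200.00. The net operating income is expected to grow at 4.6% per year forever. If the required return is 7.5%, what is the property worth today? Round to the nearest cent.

D₁ = D₀ × (1 + g) = €31,200.00 × 1.046 = €32,635.2000
Growing perpetuity: P = D₁ / (r − g) = €32,635.2000 / (0.075 − 0.046) = €1,125,351.72

€1125351.72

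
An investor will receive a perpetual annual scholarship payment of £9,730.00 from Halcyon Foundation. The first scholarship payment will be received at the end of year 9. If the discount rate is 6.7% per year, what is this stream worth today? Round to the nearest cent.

£86441.58

Value at end of year 8: C / r = £9,730.00 / 0.067 = £145,223.8806
Discount to today: PV = £145,223.8806 / (1 + 0.067)^8 = £145,223.8806 / 1.680023 = £86,441.58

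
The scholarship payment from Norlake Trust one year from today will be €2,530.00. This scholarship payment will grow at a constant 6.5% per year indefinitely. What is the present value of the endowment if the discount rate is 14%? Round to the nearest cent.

Growing perpetuity: P = D₁ / (r − g) = €2,530.0000 / (0.14 − 0.065) = €33,733.33

€33733.33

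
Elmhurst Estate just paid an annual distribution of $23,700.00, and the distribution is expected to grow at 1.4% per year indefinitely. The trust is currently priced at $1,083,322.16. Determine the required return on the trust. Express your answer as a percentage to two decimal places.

3.62%

D₁ = $23,700.00 × 1.014 = $24,031.8000
P = D₁/(r − g) ⇒ r = D₁/P + g = $24,031.8000/$1,083,322.16 + 0.014 = 0.022183 + 0.014 = 0.036183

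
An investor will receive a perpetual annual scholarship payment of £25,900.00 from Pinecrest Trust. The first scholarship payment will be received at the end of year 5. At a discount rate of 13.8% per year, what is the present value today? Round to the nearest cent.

Value at end of year 4: C / r = £25,900.00 / 0.138 = £187,681.1594
Discount to today: PV = £187,681.1594 / (1 + 0.138)^4 = £187,681.1594 / 1.677139 = £111,905.55

£111905.55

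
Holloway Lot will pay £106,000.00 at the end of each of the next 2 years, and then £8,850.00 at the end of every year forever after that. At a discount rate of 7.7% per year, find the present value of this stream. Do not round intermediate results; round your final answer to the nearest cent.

PV of 2-year annuity: £106,000.00 × [1 − (1+0.077)^−2] / 0.077 = 189806.44505
Perpetuity value at year 2: £8,850.00 / 0.077 = 114935.06494
PV of perpetuity: 114935.06494 / (1+0.077)^2 = 99088.01740
Total PV = 189806.44505 + 99088.01740 = 288894.46245

£288894.46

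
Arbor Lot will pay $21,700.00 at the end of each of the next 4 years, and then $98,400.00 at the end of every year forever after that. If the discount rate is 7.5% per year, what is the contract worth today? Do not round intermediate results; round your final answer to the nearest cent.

$1055106.68

PV of 4-year annuity: $21,700.00 × [1 − (1+0.075)^−4] / 0.075 = 72680.38005
Perpetuity value at year 4: $98,400.00 / 0.075 = 1312000.00000
PV of perpetuity: 1312000.00000 / (1+0.075)^4 = 982426.29507
Total PV = 72680.38005 + 982426.29507 = 1055106.67512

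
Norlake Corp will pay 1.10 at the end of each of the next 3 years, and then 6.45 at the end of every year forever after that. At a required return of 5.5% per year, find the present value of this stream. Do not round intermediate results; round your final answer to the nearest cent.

102.84

PV of 3-year annuity: 1.10 × [1 − (1+0.055)^−3] / 0.055 = 2.96773
Perpetuity value at year 3: 6.45 / 0.055 = 117.27273
PV of perpetuity: 117.27273 / (1+0.055)^3 = 99.87106
Total PV = 2.96773 + 99.87106 = 102.83878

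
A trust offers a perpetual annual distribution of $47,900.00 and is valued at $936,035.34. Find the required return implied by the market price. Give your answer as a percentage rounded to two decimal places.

5.12%

P = C/r ⇒ r = C/P = $47,900.00/$936,035.34 = 0.051173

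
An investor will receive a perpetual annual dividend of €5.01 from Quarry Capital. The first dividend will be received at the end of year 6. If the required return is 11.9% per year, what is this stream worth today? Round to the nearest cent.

€24.00

Value at end of year 5: C / r = €5.01 / 0.119 = €42.1008
Discount to today: PV = €42.1008 / (1 + 0.119)^5 = €42.1008 / 1.754488 = €24.00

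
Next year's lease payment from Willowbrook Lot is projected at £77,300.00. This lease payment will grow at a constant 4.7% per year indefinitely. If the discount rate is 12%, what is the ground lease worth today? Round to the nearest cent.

£1058904.11

Growing perpetuity: P = D₁ / (r − g) = £77,300.0000 / (0.12 − 0.047) = £1,058,904.11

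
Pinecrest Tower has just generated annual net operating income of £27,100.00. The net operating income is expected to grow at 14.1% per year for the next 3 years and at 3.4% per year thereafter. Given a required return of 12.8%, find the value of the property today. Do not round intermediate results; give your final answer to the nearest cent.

D_1 = 30921.10000
D_2 = 35280.97510
D_3 = 40255.59259
Terminal value at year 3: TV = D_3×(1+g_2)/(r−g_2) = 41624.28274/0.094 = 442811.51848
P_0 = D_1/(1+r)^1 + D_2/(1+r)^2 + D_3/(1+r)^3 + TV/(1+r)^3
    = 27412.32270 + 27728.24485 + 28047.80796 + 308525.88755 = 391714.26306

£391714.26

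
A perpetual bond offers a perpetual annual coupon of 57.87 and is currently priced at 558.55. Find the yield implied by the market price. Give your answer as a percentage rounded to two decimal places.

10.36%

P = C/r ⇒ r = C/P = 57.87/558.55 = 0.103608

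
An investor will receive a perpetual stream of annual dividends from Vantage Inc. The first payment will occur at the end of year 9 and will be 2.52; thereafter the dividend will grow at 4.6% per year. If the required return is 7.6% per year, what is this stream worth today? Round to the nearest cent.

Value at end of year 8: C₁ / (r − g) = 2.52 / (0.076 − 0.046) = 84.0000
Discount to today: PV = 84.0000 / (1 + 0.076)^8 = 84.0000 / 1.796794 = 46.75

46.75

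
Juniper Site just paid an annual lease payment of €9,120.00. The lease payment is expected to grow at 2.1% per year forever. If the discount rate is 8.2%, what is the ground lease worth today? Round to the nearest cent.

D₁ = D₀ × (1 + g) = €9,120.00 × 1.021 = €9,311.5200
Growing perpetuity: P = D₁ / (r − g) = €9,311.5200 / (0.082 − 0.021) = €152,647.87

€152647.87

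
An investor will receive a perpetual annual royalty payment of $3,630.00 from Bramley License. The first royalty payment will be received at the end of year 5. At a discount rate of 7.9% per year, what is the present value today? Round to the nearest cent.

Value at end of year 4: C / r = $3,630.00 / 0.079 = $45,949.3671
Discount to today: PV = $45,949.3671 / (1 + 0.079)^4 = $45,949.3671 / 1.355457 = $33,899.54

$33899.54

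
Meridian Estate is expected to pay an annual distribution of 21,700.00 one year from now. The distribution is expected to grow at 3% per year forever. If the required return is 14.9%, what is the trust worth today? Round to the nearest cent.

182352.94

Growing perpetuity: P = D₁ / (r − g) = 21,700.0000 / (0.149 − 0.03) = 182,352.94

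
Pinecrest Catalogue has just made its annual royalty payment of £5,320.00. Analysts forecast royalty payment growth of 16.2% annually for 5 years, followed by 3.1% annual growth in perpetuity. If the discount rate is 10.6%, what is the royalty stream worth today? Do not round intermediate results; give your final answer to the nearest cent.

D_1 = 6181.84000
D_2 = 7183.29808
D_3 = 8346.99237
D_4 = 9699.20513
D_5 = 11270.47636
Terminal value at year 5: TV = D_5×(1+g_2)/(r−g_2) = 11619.86113/0.075 = 154931.48175
P_0 = D_1/(1+r)^1 + D_2/(1+r)^2 + D_3/(1+r)^3 + D_4/(1+r)^4 + D_5/(1+r)^5 + TV/(1+r)^5
    = 5589.36709 + 5872.37302 + 6169.70836 + 6482.09866 + 6810.30618 + 93619.00900 = 124542.86231

£124542.86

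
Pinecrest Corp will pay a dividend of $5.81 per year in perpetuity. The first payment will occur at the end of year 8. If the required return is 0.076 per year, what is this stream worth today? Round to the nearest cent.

$45.78

Value at end of year 7: C / r = $5.81 / 0.076 = $76.4474
Discount to today: PV = $76.4474 / (1 + 0.076)^7 = $76.4474 / 1.669882 = $45.78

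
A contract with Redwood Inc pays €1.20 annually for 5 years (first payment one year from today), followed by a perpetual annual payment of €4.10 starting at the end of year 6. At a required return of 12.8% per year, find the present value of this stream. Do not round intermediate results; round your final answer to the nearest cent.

PV of 5-year annuity: €1.20 × [1 − (1+0.128)^−5] / 0.128 = 4.24136
Perpetuity value at year 5: €4.10 / 0.128 = 32.03125
PV of perpetuity: 32.03125 / (1+0.128)^5 = 17.53995
Total PV = 4.24136 + 17.53995 = 21.78131

€21.78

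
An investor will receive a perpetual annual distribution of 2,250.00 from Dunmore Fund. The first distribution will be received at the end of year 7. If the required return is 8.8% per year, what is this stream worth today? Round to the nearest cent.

Value at end of year 6: C / r = 2,250.00 / 0.088 = 25,568.1818
Discount to today: PV = 25,568.1818 / (1 + 0.088)^6 = 25,568.1818 / 1.658721 = 15,414.39

15414.39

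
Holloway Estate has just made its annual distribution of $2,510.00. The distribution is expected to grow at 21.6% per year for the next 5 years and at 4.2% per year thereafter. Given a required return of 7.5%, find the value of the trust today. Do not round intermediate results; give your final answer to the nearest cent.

$165216.74

D_1 = 3052.16000
D_2 = 3711.42656
D_3 = 4513.09470
D_4 = 5487.92315
D_5 = 6673.31455
Terminal value at year 5: TV = D_5×(1+g_2)/(r−g_2) = 6953.59376/0.033 = 210714.96253
P_0 = D_1/(1+r)^1 + D_2/(1+r)^2 + D_3/(1+r)^3 + D_4/(1+r)^4 + D_5/(1+r)^5 + TV/(1+r)^5
    = 2839.21860 + 3211.61844 + 3632.86328 + 4109.35976 + 4648.35486 + 146775.32611 = 165216.74106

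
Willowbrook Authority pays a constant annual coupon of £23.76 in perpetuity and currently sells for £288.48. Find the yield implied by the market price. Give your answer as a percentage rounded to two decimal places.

P = C/r ⇒ r = C/P = £23.76/£288.48 = 0.082363

8.24%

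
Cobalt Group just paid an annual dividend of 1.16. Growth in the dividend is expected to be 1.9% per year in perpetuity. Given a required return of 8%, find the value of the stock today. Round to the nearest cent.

D₁ = D₀ × (1 + g) = 1.16 × 1.019 = 1.1820
Growing perpetuity: P = D₁ / (r − g) = 1.1820 / (0.08 − 0.019) = 19.38

19.38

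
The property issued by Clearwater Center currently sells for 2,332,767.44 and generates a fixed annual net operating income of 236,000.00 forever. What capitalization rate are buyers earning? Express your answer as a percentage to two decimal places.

10.12%

P = C/r ⇒ r = C/P = 236,000.00/2,332,767.44 = 0.101167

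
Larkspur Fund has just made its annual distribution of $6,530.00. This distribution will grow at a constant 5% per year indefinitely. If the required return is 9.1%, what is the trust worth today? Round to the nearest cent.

D₁ = D₀ × (1 + g) = $6,530.00 × 1.05 = $6,856.5000
Growing perpetuity: P = D₁ / (r − g) = $6,856.5000 / (0.091 − 0.05) = $167,231.71

$167231.71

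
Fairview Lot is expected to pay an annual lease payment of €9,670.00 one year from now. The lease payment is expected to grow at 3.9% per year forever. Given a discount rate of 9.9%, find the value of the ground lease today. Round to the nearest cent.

Growing perpetuity: P = D₁ / (r − g) = €9,670.0000 / (0.099 − 0.039) = €161,166.67

€161166.67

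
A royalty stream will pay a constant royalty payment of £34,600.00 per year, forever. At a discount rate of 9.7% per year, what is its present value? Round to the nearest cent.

Level perpetuity: PV = C / r = £34,600.00 / 0.097 = £356,701.03

£356701.03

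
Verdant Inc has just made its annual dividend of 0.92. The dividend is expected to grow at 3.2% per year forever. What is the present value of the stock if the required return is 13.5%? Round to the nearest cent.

D₁ = D₀ × (1 + g) = 0.92 × 1.032 = 0.9494
Growing perpetuity: P = D₁ / (r − g) = 0.9494 / (0.135 − 0.032) = 9.22

9.22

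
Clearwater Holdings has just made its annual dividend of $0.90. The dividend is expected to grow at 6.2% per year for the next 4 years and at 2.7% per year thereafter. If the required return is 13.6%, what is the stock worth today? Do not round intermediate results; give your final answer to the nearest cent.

D_1 = 0.95580
D_2 = 1.01506
D_3 = 1.07799
D_4 = 1.14483
Terminal value at year 4: TV = D_4×(1+g_2)/(r−g_2) = 1.17574/0.109 = 10.78660
P_0 = D_1/(1+r)^1 + D_2/(1+r)^2 + D_3/(1+r)^3 + D_4/(1+r)^4 + TV/(1+r)^4
    = 0.84137 + 0.78657 + 0.73533 + 0.68743 + 6.47696 = 9.52765

$9.53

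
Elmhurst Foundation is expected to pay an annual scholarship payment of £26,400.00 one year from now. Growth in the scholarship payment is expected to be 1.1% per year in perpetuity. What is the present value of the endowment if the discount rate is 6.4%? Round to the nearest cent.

£498113.21

Growing perpetuity: P = D₁ / (r − g) = £26,400.0000 / (0.064 − 0.011) = £498,113.21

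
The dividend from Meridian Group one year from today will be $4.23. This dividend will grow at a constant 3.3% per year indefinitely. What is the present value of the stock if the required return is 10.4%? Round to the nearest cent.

Growing perpetuity: P = D₁ / (r − g) = $4.2300 / (0.104 − 0.033) = $59.58

$59.58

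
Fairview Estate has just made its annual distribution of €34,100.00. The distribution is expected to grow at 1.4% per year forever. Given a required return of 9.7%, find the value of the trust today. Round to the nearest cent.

D₁ = D₀ × (1 + g) = €34,100.00 × 1.014 = €34,577.4000
Growing perpetuity: P = D₁ / (r − g) = €34,577.4000 / (0.097 − 0.014) = €416,595.18

€416595.18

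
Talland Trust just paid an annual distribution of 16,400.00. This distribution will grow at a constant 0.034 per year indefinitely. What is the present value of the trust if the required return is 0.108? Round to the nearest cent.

D₁ = D₀ × (1 + g) = 16,400.00 × 1.034 = 16,957.6000
Growing perpetuity: P = D₁ / (r − g) = 16,957.6000 / (0.108 − 0.034) = 229,156.76

229156.76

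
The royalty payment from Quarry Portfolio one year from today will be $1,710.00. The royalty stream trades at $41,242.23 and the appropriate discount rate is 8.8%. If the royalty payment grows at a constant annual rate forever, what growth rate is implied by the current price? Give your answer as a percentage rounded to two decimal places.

4.65%

P = D₁/(r−g) ⇒ g = r − D₁/P = 0.088 − $1,710.00/$41,242.23 = 0.046538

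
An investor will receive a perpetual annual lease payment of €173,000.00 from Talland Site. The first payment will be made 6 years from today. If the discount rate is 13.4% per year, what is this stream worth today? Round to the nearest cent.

€688455.75

Value at end of year 5: C / r = €173,000.00 / 0.134 = €1,291,044.7761
Discount to today: PV = €1,291,044.7761 / (1 + 0.134)^5 = €1,291,044.7761 / 1.875276 = €688,455.75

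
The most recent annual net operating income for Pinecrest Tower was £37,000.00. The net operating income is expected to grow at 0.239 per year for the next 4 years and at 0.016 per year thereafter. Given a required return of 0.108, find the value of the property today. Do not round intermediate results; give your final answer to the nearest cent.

D_1 = 45843.00000
D_2 = 56799.47700
D_3 = 70374.55200
D_4 = 87194.06993
Terminal value at year 4: TV = D_4×(1+g_2)/(r−g_2) = 88589.17505/0.092 = 962925.81577
P_0 = D_1/(1+r)^1 + D_2/(1+r)^2 + D_3/(1+r)^3 + D_4/(1+r)^4 + TV/(1+r)^4
    = 41374.54874 + 46266.30495 + 51736.41862 + 57853.26956 + 638901.32470 = 836131.86657

£836131.87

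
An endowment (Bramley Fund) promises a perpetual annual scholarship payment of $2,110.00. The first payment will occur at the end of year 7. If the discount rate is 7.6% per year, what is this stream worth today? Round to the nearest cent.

$17889.38

Value at end of year 6: C / r = $2,110.00 / 0.076 = $27,763.1579
Discount to today: PV = $27,763.1579 / (1 + 0.076)^6 = $27,763.1579 / 1.551935 = $17,889.38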